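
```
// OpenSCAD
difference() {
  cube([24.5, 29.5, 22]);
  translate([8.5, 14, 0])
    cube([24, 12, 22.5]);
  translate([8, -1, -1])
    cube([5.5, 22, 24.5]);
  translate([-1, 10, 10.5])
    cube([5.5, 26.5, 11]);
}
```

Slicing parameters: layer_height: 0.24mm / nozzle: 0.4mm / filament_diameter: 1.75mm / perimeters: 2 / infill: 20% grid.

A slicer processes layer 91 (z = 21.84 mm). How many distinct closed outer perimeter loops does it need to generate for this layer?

At z = 21.84 mm: the cube (footprint 24.5×29.5) is included at this height; the 24×12 cube at (8.5, 14) contributes its full rectangle; the cube at (8, -1) (footprint 5.5×22) is included at this height; the cube at (-1, 10) is not intersected at this z (z outside [10.5, 21.5]); Taking the first minus the rest: starting from the 24.5×29.5 cube, the 24×12 cube at (8.5, 14) partially overlaps it — only the 192.00 mm² overlap (of its 288.00 mm²) is removed, clipping the outline; the 5.5×22 cube at (8, -1) partially overlaps it — only the 80.50 mm² overlap (of its 121.00 mm²) is removed, clipping the outline — 2 connected regions. The result has 2 disconnected regions.

2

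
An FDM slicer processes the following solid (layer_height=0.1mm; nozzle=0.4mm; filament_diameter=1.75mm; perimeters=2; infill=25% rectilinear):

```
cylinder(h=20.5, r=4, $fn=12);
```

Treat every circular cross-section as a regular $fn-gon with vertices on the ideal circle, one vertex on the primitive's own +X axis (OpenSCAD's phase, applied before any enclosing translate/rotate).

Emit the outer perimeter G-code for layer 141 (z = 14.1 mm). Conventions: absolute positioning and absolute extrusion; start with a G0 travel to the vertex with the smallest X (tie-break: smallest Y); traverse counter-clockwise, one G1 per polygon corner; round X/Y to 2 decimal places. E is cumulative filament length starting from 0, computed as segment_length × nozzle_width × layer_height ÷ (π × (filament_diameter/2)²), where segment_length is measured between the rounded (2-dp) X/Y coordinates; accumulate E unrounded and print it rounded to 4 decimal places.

G0 X-4.00 Y0.00 Z14.10
G1 X-3.46 Y-2.00 E0.0345
G1 X-2.00 Y-3.46 E0.0688
G1 X0.00 Y-4.00 E0.1032
G1 X2.00 Y-3.46 E0.1377
G1 X3.46 Y-2.00 E0.1720
G1 X4.00 Y0.00 E0.2065
G1 X3.46 Y2.00 E0.2409
G1 X2.00 Y3.46 E0.2753
G1 X0.00 Y4.00 E0.3097
G1 X-2.00 Y3.46 E0.3442
G1 X-3.46 Y2.00 E0.3785
G1 X-4.00 Y0.00 E0.4130

At z = 14.1 mm: the r=4 cylinder gives a regular 12-gon of circumradius 4 (constant along its height). The outline is a single polygon with 12 vertices. Extrusion per mm of travel: 0.4 × 0.1 / (π × 0.875²) = 0.016630. Accumulating E over each segment gives final E = 0.4130.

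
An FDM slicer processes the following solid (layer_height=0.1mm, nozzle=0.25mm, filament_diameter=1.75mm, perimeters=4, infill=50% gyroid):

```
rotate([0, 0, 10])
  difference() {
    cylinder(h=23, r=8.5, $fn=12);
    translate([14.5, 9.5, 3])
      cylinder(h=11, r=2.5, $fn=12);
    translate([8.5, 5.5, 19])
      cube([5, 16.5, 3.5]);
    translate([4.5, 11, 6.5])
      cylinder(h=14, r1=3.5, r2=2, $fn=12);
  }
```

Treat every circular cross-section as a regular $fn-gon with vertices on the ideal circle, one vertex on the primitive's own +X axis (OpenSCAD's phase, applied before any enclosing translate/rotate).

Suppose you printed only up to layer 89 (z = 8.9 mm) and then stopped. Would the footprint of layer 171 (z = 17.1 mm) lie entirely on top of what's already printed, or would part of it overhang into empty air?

Compare the two slices. At z = 8.9: the cylinder: section is a regular 12-gon, circumradius r=8.5 (area = (12/2)·8.500²·sin(360°/12) = 216.75 mm²); the r=2.5 cylinder at (14.5, 9.5) contributes a regular 12-gon of circumradius 2.5 (area = (12/2)·2.500²·sin(360°/12) = 18.75 mm²); the cube at (8.5, 5.5) does not reach this height (z outside [19, 22.5]); the cone at (4.5, 11) (r1=3.5→r2=2) has section circumradius 3.243 here — a regular 12-gon (area = (12/2)·3.243²·sin(360°/12) = 31.55 mm²); After the difference (first − rest): starting from the r=8.5 cylinder (216.75 mm²), the r=2.5 cylinder at (14.5, 9.5) misses the remaining region (no effect); the cone at (4.5, 11) misses the remaining region (no effect) — area = 216.75 mm²; (whole slice rotated 10° about Z — lengths, areas and connectivity unchanged). At z = 17.1: the cylinder: section is a regular 12-gon, circumradius r=8.5 (area = (12/2)·8.500²·sin(360°/12) = 216.75 mm²); the cylinder at (14.5, 9.5) is absent (z outside [3, 14]); the cube at (8.5, 5.5) is not intersected at this z (z outside [19, 22.5]); the cone at (4.5, 11) contributes a regular 12-gon of circumradius 2.364 (interpolated between r1=3.5 and r2=2 at t=0.757) (area = (12/2)·2.364²·sin(360°/12) = 16.77 mm²); After the difference (first − rest): starting from the r=8.5 cylinder (216.75 mm²), the cone at (4.5, 11) misses the remaining region (no effect) — area = 216.75 mm²; (rotated 10° about Z; rotation is an isometry so areas/perimeters/island counts are preserved). Checking containment: the cross-section at z = 17.1 is a subset of the cross-section at z = 8.9.

entirely on top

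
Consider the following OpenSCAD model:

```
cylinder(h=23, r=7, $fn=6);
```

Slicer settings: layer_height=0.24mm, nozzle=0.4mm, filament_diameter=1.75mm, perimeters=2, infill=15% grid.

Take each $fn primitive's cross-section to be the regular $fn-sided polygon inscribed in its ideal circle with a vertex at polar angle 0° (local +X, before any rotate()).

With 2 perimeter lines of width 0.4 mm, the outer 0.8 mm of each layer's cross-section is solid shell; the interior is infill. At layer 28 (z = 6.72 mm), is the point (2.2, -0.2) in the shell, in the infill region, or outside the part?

infill

At z = 6.72 mm: the r=7 cylinder gives a regular 6-gon of circumradius 7 (constant along its height). Overall, the cross-section is a single solid region. The nearest boundary edge runs (3.50, -6.06)→(7.00, 0.00); distance from the point to it = 4.06 mm. The point is inside the cross-section and 4.06 mm from the nearest boundary — more than the 0.8 mm shell width (2 × 0.4), so it's in the infill interior.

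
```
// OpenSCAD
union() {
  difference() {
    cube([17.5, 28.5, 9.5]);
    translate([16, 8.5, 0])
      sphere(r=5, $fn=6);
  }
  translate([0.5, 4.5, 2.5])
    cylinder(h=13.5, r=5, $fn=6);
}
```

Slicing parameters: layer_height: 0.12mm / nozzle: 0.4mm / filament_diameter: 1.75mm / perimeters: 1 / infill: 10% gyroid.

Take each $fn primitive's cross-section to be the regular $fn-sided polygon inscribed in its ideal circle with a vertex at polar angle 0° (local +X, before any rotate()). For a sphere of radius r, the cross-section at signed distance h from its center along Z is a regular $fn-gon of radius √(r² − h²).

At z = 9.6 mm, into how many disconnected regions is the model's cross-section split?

At z = 9.6 mm: the cube is not intersected at this z (z outside [0, 9.5]); the sphere at (16, 8.5) is not intersected at this z (|z−center|=9.600 > r=5); After the difference (first − rest): the first operand is absent here, so nothing remains; the cylinder at (0.5, 4.5): section is a regular 6-gon, circumradius r=5; Merging all regions: only the r=5 cylinder at (0.5, 4.5) is present, so the union is just that shape — 1 connected region. The result has 1 disconnected region.

1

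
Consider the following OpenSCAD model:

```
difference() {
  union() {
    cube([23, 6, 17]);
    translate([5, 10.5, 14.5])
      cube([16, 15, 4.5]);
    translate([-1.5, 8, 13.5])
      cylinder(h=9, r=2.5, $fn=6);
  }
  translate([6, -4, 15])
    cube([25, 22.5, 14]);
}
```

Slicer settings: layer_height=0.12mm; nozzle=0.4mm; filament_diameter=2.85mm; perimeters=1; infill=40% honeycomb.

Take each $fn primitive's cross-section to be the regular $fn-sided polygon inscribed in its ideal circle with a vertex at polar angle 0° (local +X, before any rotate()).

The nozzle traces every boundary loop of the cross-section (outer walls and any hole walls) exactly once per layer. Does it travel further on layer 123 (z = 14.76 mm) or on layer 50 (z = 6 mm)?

layer 123 (z = 14.76 mm)

Layer 123 (z = 14.76): the 23×6 cube contributes its full rectangle (perimeter 58.00 mm); the cube at (5, 10.5) is present — its section is the full 16×15 rectangle (perimeter 62.00 mm); the r=2.5 cylinder at (-1.5, 8) contributes a regular 6-gon of circumradius 2.5 (perimeter = 2·6·2.500·sin(180°/6) = 15.00 mm); Taking the union: the 3 present regions are separate (no shared area or edge), so areas and boundary lengths simply add and each stays a separate island — boundary = 135.00 mm; the cube at (6, -4) is absent (z outside [15, 29]); After the difference (first − rest): none of the subtracted shapes is present at this height, so the result so far is unchanged — boundary = 135.00 mm. So its perimeter = 135.00 mm. Layer 50 (z = 6): the 23×6 cube contributes its full rectangle (perimeter 58.00 mm); the cube at (5, 10.5) is not intersected at this z (z outside [14.5, 19]); the cylinder at (-1.5, 8) does not reach this height (z outside [13.5, 22.5]); Taking the union: only the 23×6 cube is present, so the union is just that shape — boundary = 58.00 mm; the cube at (6, -4) is not intersected at this z (z outside [15, 29]); After the difference (first − rest): none of the subtracted shapes is present at this height, so the result so far is unchanged — boundary = 58.00 mm. So its perimeter = 58.00 mm. Layer 123 is larger (135.00 vs 58.00 mm).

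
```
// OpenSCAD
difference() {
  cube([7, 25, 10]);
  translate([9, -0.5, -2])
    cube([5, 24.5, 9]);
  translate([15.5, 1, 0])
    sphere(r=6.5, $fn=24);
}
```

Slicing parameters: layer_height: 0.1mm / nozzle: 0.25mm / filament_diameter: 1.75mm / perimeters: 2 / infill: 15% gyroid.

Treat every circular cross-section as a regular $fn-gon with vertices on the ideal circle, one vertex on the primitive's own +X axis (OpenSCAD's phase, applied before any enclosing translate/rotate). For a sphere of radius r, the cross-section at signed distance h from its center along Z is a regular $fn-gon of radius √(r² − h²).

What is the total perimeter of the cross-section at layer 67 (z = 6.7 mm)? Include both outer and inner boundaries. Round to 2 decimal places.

At z = 6.7 mm: the cube is present — its section is the full 7×25 rectangle (perimeter 64.00 mm); the cube at (9, -0.5) is present — its section is the full 5×24.5 rectangle (perimeter 59.00 mm); the sphere at (15.5, 1) is absent (|z−center|=6.700 > r=6.5); After the difference (first − rest): starting from the 7×25 cube, the 5×24.5 cube at (9, -0.5) misses the remaining region (no effect) — boundary = 64.00 mm. Overall, the cross-section is a single solid region. Total boundary length (outer) = 64.00 mm.

64.00 mm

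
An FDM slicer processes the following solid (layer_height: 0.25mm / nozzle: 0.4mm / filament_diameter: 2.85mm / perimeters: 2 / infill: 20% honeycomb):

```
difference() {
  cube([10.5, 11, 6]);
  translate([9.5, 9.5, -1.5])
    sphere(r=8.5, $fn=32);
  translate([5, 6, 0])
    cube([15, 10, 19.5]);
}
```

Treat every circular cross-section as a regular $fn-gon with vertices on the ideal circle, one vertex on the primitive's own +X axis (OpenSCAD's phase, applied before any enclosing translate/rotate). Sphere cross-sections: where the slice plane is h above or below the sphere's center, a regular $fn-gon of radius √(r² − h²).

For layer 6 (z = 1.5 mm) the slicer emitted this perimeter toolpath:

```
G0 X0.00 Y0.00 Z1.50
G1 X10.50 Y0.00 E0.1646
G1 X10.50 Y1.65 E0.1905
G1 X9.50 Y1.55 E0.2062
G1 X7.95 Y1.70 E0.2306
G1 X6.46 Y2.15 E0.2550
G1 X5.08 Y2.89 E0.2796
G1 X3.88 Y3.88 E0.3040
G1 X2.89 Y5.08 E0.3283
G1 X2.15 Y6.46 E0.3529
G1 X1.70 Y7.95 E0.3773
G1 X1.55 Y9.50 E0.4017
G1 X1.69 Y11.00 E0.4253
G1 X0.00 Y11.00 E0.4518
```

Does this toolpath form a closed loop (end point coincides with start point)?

Start point (G0): (0.00, 0.00). End point (last G1): the path does not return to the start — open.

no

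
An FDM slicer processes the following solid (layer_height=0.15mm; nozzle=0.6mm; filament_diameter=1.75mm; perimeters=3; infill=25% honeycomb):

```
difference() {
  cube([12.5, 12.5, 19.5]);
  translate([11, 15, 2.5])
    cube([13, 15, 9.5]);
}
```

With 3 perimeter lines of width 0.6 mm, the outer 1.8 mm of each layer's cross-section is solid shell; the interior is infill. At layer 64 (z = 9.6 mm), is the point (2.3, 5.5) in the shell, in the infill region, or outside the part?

At z = 9.6 mm: the cube (footprint 12.5×12.5) is included at this height; the cube at (11, 15) (footprint 13×15) is included at this height; After the difference (first − rest): starting from the 12.5×12.5 cube, the 13×15 cube at (11, 15) misses the remaining region (no effect) — 1 connected region. Overall, the cross-section is a single solid region. The nearest boundary edge runs (0.00, 0.00)→(0.00, 12.50); distance from the point to it = 2.30 mm. The point is inside the cross-section and 2.30 mm from the nearest boundary — more than the 1.8 mm shell width (3 × 0.6), so it's in the infill interior.

infill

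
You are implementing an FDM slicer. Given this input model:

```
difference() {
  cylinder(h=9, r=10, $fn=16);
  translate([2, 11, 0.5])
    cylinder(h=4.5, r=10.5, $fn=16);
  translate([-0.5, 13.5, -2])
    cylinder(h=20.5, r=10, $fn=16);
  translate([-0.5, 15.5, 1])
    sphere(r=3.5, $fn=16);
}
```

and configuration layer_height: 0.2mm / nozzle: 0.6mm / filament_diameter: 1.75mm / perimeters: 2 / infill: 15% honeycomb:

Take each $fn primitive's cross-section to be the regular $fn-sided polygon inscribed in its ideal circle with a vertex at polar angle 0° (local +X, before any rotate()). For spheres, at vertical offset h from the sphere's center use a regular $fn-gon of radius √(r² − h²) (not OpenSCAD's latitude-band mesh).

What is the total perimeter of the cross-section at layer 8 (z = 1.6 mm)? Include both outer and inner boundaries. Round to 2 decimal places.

61.56 mm

At z = 1.6 mm: the r=10 cylinder contributes a regular 16-gon of circumradius 10 (perimeter = 2·16·10.000·sin(180°/16) = 62.43 mm); the cylinder at (2, 11): section is a regular 16-gon, circumradius r=10.5 (perimeter = 2·16·10.500·sin(180°/16) = 65.55 mm); the r=10 cylinder at (-0.5, 13.5) gives a regular 16-gon of circumradius 10 (constant along its height) (perimeter = 2·16·10.000·sin(180°/16) = 62.43 mm); the r=3.5 sphere at (-0.5, 15.5) contributes a regular 16-gon of circumradius √(3.5²−0.6²) = 3.448 (perimeter = 2·16·3.448·sin(180°/16) = 21.53 mm); Subtracting the remaining from the first: starting from the r=10 cylinder, the r=10.5 cylinder at (2, 11) partially overlaps it — only the 107.44 mm² overlap (of its 337.53 mm²) is removed, clipping the outline; the r=10 cylinder at (-0.5, 13.5) partially overlaps it — only the 0.04 mm² overlap (of its 306.15 mm²) is removed, clipping the outline; the r=3.5 sphere at (-0.5, 15.5) misses the remaining region (no effect) — boundary = 61.56 mm. Overall, the cross-section is a single solid region. Total boundary length (outer) = 61.56 mm.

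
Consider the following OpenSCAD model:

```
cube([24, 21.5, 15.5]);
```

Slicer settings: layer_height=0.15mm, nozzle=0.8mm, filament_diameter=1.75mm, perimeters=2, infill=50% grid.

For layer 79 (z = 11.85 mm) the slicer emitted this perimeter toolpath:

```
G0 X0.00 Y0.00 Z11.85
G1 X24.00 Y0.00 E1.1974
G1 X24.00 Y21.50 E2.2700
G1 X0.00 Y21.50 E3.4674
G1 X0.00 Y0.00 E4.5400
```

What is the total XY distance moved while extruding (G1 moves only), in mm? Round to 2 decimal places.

Sum the Euclidean lengths of each G1 segment: total = 91.00 mm.

91.00 mm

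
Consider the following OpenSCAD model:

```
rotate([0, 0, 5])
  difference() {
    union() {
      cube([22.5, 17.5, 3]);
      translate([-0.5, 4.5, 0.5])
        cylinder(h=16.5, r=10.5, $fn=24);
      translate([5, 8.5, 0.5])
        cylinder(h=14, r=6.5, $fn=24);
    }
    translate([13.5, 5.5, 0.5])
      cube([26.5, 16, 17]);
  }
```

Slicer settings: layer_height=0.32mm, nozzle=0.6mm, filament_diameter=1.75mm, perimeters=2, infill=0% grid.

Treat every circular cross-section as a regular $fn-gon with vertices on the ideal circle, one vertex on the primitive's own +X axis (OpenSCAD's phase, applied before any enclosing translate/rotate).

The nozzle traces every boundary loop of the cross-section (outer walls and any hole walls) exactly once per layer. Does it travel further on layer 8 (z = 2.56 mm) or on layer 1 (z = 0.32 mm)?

layer 8 (z = 2.56 mm)

Layer 8 (z = 2.56): the cube is present — its section is the full 22.5×17.5 rectangle (perimeter 80.00 mm); the cylinder at (-0.5, 4.5): section is a regular 24-gon, circumradius r=10.5 (perimeter = 2·24·10.500·sin(180°/24) = 65.79 mm); the cylinder at (5, 8.5): section is a regular 24-gon, circumradius r=6.5 (perimeter = 2·24·6.500·sin(180°/24) = 40.72 mm); Merging all regions: the regions partially overlap (shared area 254.81 mm²), so the edge portions inside another operand are dropped and the merged outline is re-measured after clipping — boundary = 101.33 mm; the 26.5×16 cube at (13.5, 5.5) contributes its full rectangle (perimeter 85.00 mm); Taking the first minus the rest: starting from the result so far, the 26.5×16 cube at (13.5, 5.5) partially overlaps it — only the 108.00 mm² overlap (of its 424.00 mm²) is removed, clipping the outline — boundary = 101.33 mm; (whole slice rotated 5° about Z — lengths, areas and connectivity unchanged). So its perimeter = 101.33 mm. Layer 1 (z = 0.32): the cube is present — its section is the full 22.5×17.5 rectangle (perimeter 80.00 mm); the cylinder at (-0.5, 4.5) does not reach this height (z outside [0.5, 17]); the cylinder at (5, 8.5) does not reach this height (z outside [0.5, 14.5]); Merging all regions: only the 22.5×17.5 cube is present, so the union is just that shape — boundary = 80.00 mm; the cube at (13.5, 5.5) does not reach this height (z outside [0.5, 17.5]); Subtracting the remaining from the first: none of the subtracted shapes is present at this height, so that combined region is unchanged — boundary = 80.00 mm; (rotated 5° about Z; rotation is an isometry so areas/perimeters/island counts are preserved). So its perimeter = 80.00 mm. Layer 8 is larger (101.33 vs 80.00 mm).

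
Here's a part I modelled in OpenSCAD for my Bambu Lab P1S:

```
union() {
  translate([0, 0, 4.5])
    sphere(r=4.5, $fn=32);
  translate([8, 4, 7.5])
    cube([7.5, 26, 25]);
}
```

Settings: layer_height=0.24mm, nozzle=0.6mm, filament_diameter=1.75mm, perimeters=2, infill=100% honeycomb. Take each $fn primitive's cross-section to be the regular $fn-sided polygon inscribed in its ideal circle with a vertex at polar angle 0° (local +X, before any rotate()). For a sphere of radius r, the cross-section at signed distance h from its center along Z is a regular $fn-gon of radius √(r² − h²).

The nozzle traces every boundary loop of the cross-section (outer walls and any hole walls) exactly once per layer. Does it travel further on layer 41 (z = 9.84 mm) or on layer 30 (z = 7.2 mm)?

layer 41 (z = 9.84 mm)

Layer 41 (z = 9.84): the sphere does not reach this height (|z−center|=5.340 > r=4.5); the cube at (8, 4) (footprint 7.5×26) is included at this height (perimeter 67.00 mm); Taking the union: only the 7.5×26 cube at (8, 4) is present, so the union is just that shape — boundary = 67.00 mm. So its perimeter = 67.00 mm. Layer 30 (z = 7.2): the r=4.5 sphere contributes a regular 32-gon of circumradius √(4.5²−2.7²) = 3.600 (perimeter = 2·32·3.600·sin(180°/32) = 22.58 mm); the cube at (8, 4) is absent (z outside [7.5, 32.5]); Merging all regions: only the r=4.5 sphere is present, so the union is just that shape — boundary = 22.58 mm. So its perimeter = 22.58 mm. Layer 41 is larger (67.00 vs 22.58 mm).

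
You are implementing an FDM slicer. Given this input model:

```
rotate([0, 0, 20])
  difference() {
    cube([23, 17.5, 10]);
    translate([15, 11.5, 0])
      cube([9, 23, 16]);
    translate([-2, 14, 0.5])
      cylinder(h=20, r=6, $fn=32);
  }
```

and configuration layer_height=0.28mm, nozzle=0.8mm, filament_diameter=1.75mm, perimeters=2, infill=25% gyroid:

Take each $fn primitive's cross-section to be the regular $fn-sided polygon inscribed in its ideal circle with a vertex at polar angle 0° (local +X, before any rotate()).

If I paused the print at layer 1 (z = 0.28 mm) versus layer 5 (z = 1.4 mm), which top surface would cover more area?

Layer 1 (z = 0.28): the 23×17.5 cube contributes its full rectangle (area 402.50 mm²); the 9×23 cube at (15, 11.5) contributes its full rectangle (area 207.00 mm²); the cylinder at (-2, 14) is absent (z outside [0.5, 20.5]); Taking the first minus the rest: starting from the 23×17.5 cube (402.50 mm²), the 9×23 cube at (15, 11.5) partially overlaps it — only the 48.00 mm² overlap (of its 207.00 mm²) is removed, clipping the outline — area = 354.50 mm²; (rotated 20° about Z; rotation is an isometry so areas/perimeters/island counts are preserved). So its area = 354.50 mm². Layer 5 (z = 1.4): the 23×17.5 cube contributes its full rectangle (area 402.50 mm²); the cube at (15, 11.5) is present — its section is the full 9×23 rectangle (area 207.00 mm²); the cylinder at (-2, 14): section is a regular 32-gon, circumradius r=6 (area = (32/2)·6.000²·sin(360°/32) = 112.37 mm²); Taking the first minus the rest: starting from the 23×17.5 cube (402.50 mm²), the 9×23 cube at (15, 11.5) partially overlaps it — only the 48.00 mm² overlap (of its 207.00 mm²) is removed, clipping the outline; the r=6 cylinder at (-2, 14) partially overlaps it — only the 29.03 mm² overlap (of its 112.37 mm²) is removed, clipping the outline — area = 325.47 mm²; (whole slice rotated 20° about Z — lengths, areas and connectivity unchanged). So its area = 325.47 mm². Layer 1 is larger (354.50 vs 325.47 mm²).

layer 1 (z = 0.28 mm)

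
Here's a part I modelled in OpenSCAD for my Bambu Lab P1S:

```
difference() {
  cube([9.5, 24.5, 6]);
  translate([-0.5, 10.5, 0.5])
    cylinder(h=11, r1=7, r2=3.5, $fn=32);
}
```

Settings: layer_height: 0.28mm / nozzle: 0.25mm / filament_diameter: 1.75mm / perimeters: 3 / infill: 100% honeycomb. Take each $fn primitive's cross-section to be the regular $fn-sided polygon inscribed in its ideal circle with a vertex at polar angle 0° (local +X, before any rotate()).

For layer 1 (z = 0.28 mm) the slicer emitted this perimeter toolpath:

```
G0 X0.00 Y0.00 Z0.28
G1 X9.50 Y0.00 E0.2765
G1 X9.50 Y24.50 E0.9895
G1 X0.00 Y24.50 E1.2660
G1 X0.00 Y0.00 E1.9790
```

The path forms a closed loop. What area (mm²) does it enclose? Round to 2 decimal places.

232.75 mm²

Apply the shoelace formula to the sequence of (X, Y) vertices; enclosed area = 232.75 mm².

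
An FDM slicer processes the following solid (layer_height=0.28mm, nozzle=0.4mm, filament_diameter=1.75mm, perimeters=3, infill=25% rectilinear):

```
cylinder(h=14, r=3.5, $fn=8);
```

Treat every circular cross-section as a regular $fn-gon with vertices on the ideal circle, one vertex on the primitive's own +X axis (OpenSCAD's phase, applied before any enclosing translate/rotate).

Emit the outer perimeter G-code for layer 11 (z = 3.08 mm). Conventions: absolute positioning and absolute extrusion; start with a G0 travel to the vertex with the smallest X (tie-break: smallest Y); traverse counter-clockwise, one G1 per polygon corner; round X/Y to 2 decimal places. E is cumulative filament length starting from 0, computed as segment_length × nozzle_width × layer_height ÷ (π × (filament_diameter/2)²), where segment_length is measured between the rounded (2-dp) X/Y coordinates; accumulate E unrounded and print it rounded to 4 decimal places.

G0 X-3.50 Y0.00 Z3.08
G1 X-2.47 Y-2.47 E0.1246
G1 X0.00 Y-3.50 E0.2492
G1 X2.47 Y-2.47 E0.3738
G1 X3.50 Y0.00 E0.4985
G1 X2.47 Y2.47 E0.6231
G1 X0.00 Y3.50 E0.7477
G1 X-2.47 Y2.47 E0.8723
G1 X-3.50 Y0.00 E0.9969

At z = 3.08 mm: the cylinder: section is a regular 8-gon, circumradius r=3.5. The outline is a single polygon with 8 vertices. Extrusion per mm of travel: 0.4 × 0.28 / (π × 0.875²) = 0.046564. Accumulating E over each segment gives final E = 0.9969.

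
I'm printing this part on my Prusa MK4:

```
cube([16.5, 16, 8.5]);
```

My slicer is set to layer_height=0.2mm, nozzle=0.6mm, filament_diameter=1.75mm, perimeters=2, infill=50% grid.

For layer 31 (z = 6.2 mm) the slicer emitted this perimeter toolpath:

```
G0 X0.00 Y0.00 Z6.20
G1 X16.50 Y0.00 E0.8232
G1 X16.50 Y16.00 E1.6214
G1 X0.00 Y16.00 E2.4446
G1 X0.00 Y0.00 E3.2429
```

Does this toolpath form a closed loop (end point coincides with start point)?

yes

Start point (G0): (0.00, 0.00). End point (last G1): the path returns to the start — closed.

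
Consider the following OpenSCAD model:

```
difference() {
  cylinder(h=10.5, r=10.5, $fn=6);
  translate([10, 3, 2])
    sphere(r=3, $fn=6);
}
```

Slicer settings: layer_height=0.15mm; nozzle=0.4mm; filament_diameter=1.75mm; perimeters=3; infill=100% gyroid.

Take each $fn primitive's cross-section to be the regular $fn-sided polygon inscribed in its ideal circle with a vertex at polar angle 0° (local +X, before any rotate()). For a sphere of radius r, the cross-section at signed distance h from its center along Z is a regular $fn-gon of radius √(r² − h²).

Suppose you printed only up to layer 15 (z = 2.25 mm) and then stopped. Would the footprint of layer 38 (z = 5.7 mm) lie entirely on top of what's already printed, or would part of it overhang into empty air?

Compare the two slices. At z = 2.25: the r=10.5 cylinder contributes a regular 6-gon of circumradius 10.5 (area = (6/2)·10.500²·sin(360°/6) = 286.44 mm²); the r=3 sphere at (10, 3) contributes a regular 6-gon of circumradius √(3²−0.25²) = 2.990 (area = (6/2)·2.990²·sin(360°/6) = 23.22 mm²); Taking the first minus the rest: starting from the r=10.5 cylinder (286.44 mm²), the r=3 sphere at (10, 3) partially overlaps it — only the 5.89 mm² overlap (of its 23.22 mm²) is removed, clipping the outline — area = 280.55 mm². At z = 5.7: the cylinder: section is a regular 6-gon, circumradius r=10.5 (area = (6/2)·10.500²·sin(360°/6) = 286.44 mm²); the sphere at (10, 3) does not reach this height (|z−center|=3.700 > r=3); Taking the first minus the rest: none of the subtracted shapes is present at this height, so the r=10.5 cylinder is unchanged — area = 286.44 mm². Checking containment: at z = 5.7 the cross-section extends beyond the z = 2.25 cross-section by about 5.89 mm².

part overhangs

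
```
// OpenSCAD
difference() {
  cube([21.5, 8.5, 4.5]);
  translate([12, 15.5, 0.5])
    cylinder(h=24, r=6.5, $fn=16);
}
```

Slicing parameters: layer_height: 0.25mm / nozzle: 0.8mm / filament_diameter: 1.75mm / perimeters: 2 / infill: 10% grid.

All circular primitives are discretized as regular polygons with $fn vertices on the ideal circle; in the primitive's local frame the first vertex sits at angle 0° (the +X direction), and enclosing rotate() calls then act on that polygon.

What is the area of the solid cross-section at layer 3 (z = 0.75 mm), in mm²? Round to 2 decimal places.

At z = 0.75 mm: the cube is present — its section is the full 21.5×8.5 rectangle (area 182.75 mm²); the r=6.5 cylinder at (12, 15.5) contributes a regular 16-gon of circumradius 6.5 (area = (16/2)·6.500²·sin(360°/16) = 129.35 mm²); Subtracting the remaining from the first: starting from the 21.5×8.5 cube (182.75 mm²), the r=6.5 cylinder at (12, 15.5) misses the remaining region (no effect) — area = 182.75 mm². Overall, the cross-section is a single solid region. Net area = 182.75 mm².

182.75 mm²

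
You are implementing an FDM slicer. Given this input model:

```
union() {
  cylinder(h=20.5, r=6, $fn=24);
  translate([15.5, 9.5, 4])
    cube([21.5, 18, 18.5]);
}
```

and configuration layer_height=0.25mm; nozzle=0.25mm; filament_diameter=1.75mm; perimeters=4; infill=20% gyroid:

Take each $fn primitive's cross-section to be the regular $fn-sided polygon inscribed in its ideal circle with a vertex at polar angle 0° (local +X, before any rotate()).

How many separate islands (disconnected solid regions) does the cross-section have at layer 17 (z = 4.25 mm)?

At z = 4.25 mm: the r=6 cylinder gives a regular 24-gon of circumradius 6 (constant along its height); the 21.5×18 cube at (15.5, 9.5) contributes its full rectangle; Taking the union: the 2 present regions are separate (no shared area or edge), so areas and boundary lengths simply add and each stays a separate island — 2 connected regions. Overall, the cross-section has 2 separate islands. Island count = 2.

2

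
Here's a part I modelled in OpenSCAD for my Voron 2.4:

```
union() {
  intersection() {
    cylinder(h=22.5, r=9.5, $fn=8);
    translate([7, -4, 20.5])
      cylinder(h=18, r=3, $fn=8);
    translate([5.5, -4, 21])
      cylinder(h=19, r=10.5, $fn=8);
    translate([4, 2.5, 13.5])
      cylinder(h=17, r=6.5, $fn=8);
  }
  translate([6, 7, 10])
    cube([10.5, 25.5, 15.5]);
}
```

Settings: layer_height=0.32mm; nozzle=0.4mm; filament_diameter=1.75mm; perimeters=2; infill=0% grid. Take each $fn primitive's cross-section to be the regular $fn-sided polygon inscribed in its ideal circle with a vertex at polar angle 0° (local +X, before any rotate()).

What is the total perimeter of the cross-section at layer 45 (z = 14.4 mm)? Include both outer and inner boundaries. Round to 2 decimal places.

72.00 mm

At z = 14.4 mm: the r=9.5 cylinder gives a regular 8-gon of circumradius 9.5 (constant along its height) (perimeter = 2·8·9.500·sin(180°/8) = 58.17 mm); the cylinder at (7, -4) is absent (z outside [20.5, 38.5]); the cylinder at (5.5, -4) is absent (z outside [21, 40]); the cylinder at (4, 2.5): section is a regular 8-gon, circumradius r=6.5 (perimeter = 2·8·6.500·sin(180°/8) = 39.80 mm); Keeping only the common overlap: at least one operand is absent at this height, so nothing remains; the cube at (6, 7) (footprint 10.5×25.5) is included at this height (perimeter 72.00 mm); Taking the union: only the 10.5×25.5 cube at (6, 7) is present, so the union is just that shape — boundary = 72.00 mm. Overall, the cross-section is a single solid region. Total boundary length (outer) = 72.00 mm.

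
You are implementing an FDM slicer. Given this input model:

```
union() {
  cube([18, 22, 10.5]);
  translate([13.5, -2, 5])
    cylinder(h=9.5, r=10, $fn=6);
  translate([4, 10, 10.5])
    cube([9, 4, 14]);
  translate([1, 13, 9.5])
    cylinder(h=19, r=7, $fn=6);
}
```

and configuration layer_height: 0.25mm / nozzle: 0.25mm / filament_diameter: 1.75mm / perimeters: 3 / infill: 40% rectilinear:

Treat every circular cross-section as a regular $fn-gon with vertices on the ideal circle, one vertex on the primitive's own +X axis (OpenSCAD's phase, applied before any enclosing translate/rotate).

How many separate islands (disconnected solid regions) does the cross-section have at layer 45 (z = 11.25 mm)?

At z = 11.25 mm: the cube does not reach this height (z outside [0, 10.5]); the r=10 cylinder at (13.5, -2) contributes a regular 6-gon of circumradius 10; the cube at (4, 10) (footprint 9×4) is included at this height; the r=7 cylinder at (1, 13) contributes a regular 6-gon of circumradius 7; Combining (union): the regions partially overlap (shared area 13.11 mm²), so overlapping operands fuse into one piece — 2 connected regions. Overall, the cross-section has 2 separate islands. Island count = 2.

2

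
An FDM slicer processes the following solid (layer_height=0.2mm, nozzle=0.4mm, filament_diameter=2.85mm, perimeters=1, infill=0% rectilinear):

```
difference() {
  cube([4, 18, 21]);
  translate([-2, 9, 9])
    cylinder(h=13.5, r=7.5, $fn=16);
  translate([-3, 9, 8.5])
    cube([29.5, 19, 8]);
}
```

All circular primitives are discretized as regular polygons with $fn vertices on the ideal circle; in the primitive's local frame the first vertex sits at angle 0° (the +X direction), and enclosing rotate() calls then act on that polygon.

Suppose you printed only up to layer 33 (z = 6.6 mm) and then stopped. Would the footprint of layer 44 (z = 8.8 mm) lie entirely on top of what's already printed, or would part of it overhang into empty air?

Compare the two slices. At z = 6.6: the 4×18 cube contributes its full rectangle (area 72.00 mm²); the cylinder at (-2, 9) is not intersected at this z (z outside [9, 22.5]); the cube at (-3, 9) does not reach this height (z outside [8.5, 16.5]); Subtracting the remaining from the first: none of the subtracted shapes is present at this height, so the 4×18 cube is unchanged — area = 72.00 mm². At z = 8.8: the cube is present — its section is the full 4×18 rectangle (area 72.00 mm²); the cylinder at (-2, 9) is absent (z outside [9, 22.5]); the cube at (-3, 9) is present — its section is the full 29.5×19 rectangle (area 560.50 mm²); After the difference (first − rest): starting from the 4×18 cube (72.00 mm²), the 29.5×19 cube at (-3, 9) partially overlaps it — only the 36.00 mm² overlap (of its 560.50 mm²) is removed, clipping the outline — area = 36.00 mm². Checking containment: the cross-section at z = 8.8 is a subset of the cross-section at z = 6.6.

entirely on top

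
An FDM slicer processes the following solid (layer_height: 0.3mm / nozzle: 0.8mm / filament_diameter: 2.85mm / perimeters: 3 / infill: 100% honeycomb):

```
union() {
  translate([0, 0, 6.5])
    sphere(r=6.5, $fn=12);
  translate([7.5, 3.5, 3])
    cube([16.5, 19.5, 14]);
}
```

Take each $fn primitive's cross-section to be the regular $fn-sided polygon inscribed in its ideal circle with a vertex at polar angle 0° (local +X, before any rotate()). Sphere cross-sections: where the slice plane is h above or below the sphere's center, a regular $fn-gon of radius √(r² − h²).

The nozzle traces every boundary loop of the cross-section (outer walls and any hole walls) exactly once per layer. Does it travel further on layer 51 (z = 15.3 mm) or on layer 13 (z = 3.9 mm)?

Layer 51 (z = 15.3): the sphere is not intersected at this z (|z−center|=8.800 > r=6.5); the 16.5×19.5 cube at (7.5, 3.5) contributes its full rectangle (perimeter 72.00 mm); Merging all regions: only the 16.5×19.5 cube at (7.5, 3.5) is present, so the union is just that shape — boundary = 72.00 mm. So its perimeter = 72.00 mm. Layer 13 (z = 3.9): the r=6.5 sphere contributes a regular 12-gon of circumradius √(6.5²−2.6²) = 5.957 (perimeter = 2·12·5.957·sin(180°/12) = 37.01 mm); the cube at (7.5, 3.5) (footprint 16.5×19.5) is included at this height (perimeter 72.00 mm); Taking the union: the 2 present regions are separate (no shared area or edge), so areas and boundary lengths simply add and each stays a separate island — boundary = 109.01 mm. So its perimeter = 109.01 mm. Layer 13 is larger (109.01 vs 72.00 mm).

layer 13 (z = 3.9 mm)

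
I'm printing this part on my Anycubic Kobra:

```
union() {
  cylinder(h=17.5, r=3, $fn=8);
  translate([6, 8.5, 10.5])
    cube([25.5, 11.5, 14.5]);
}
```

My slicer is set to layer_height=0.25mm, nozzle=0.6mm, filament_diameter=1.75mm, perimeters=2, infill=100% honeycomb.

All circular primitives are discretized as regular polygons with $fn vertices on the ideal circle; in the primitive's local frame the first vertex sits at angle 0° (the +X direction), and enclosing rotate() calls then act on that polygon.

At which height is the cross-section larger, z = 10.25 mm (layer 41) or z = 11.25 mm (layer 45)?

Layer 41 (z = 10.25): the r=3 cylinder contributes a regular 8-gon of circumradius 3 (area = (8/2)·3.000²·sin(360°/8) = 25.46 mm²); the cube at (6, 8.5) is absent (z outside [10.5, 25]); Taking the union: only the r=3 cylinder is present, so the union is just that shape — area = 25.46 mm². So its area = 25.46 mm². Layer 45 (z = 11.25): the cylinder: section is a regular 8-gon, circumradius r=3 (area = (8/2)·3.000²·sin(360°/8) = 25.46 mm²); the 25.5×11.5 cube at (6, 8.5) contributes its full rectangle (area 293.25 mm²); Merging all regions: the 2 present regions are separate (no shared area or edge), so areas and boundary lengths simply add and each stays a separate island — area = 318.71 mm². So its area = 318.71 mm². Layer 45 is larger (318.71 vs 25.46 mm²).

layer 45 (z = 11.25 mm)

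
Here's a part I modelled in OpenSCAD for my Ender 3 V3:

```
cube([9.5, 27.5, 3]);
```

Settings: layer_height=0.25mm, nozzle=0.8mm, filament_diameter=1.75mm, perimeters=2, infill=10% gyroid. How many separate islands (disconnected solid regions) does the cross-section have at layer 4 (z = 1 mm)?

At z = 1 mm: the cube is present — its section is the full 9.5×27.5 rectangle. Overall, the cross-section is a single solid region. Island count = 1.

1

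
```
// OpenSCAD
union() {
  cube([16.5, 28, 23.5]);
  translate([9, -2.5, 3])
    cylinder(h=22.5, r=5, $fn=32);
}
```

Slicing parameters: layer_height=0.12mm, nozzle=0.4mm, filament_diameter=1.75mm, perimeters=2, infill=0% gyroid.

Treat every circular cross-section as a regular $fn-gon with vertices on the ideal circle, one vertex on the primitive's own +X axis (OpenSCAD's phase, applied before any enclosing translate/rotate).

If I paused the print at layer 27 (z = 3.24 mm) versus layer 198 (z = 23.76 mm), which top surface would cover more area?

layer 27 (z = 3.24 mm)

Layer 27 (z = 3.24): the 16.5×28 cube contributes its full rectangle (area 462.00 mm²); the r=5 cylinder at (9, -2.5) gives a regular 32-gon of circumradius 5 (constant along its height) (area = (32/2)·5.000²·sin(360°/32) = 78.04 mm²); Taking the union: the regions partially overlap — summed areas 540.04 mm² minus the doubly-counted overlap 15.19 mm² gives 524.85 mm² — area = 524.85 mm². So its area = 524.85 mm². Layer 198 (z = 23.76): the cube is absent (z outside [0, 23.5]); the cylinder at (9, -2.5): section is a regular 32-gon, circumradius r=5 (area = (32/2)·5.000²·sin(360°/32) = 78.04 mm²); Combining (union): only the r=5 cylinder at (9, -2.5) is present, so the union is just that shape — area = 78.04 mm². So its area = 78.04 mm². Layer 27 is larger (524.85 vs 78.04 mm²).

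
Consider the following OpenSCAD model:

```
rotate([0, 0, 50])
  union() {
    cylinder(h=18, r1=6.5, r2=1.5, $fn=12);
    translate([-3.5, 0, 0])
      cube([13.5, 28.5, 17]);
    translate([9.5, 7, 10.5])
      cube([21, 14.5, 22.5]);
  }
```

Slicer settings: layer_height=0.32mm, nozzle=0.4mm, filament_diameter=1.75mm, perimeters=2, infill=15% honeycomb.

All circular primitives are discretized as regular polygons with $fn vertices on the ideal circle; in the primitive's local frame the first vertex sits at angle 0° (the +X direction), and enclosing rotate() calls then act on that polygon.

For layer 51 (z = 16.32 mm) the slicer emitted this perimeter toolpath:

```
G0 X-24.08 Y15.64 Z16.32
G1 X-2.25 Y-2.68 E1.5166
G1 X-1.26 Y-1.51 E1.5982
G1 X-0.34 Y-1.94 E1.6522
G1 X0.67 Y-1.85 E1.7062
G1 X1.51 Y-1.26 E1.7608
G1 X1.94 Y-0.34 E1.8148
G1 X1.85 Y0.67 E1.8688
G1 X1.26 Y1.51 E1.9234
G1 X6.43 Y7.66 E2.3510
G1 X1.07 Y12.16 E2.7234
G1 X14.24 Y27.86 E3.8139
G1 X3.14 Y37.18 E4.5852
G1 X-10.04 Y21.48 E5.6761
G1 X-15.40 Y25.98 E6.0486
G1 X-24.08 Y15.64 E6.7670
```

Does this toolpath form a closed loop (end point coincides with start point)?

yes

Start point (G0): (-24.08, 15.64). End point (last G1): the path returns to the start — closed.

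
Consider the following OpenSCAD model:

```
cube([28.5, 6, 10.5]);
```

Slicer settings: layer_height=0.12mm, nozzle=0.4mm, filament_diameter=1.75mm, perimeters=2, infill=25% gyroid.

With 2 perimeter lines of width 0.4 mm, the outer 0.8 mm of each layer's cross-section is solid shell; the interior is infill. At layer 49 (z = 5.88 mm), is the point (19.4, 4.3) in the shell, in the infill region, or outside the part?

At z = 5.88 mm: the cube (footprint 28.5×6) is included at this height. Overall, the cross-section is a single solid region. The nearest boundary edge runs (28.50, 6.00)→(0.00, 6.00); distance from the point to it = 1.70 mm. The point is inside the cross-section and 1.70 mm from the nearest boundary — more than the 0.8 mm shell width (2 × 0.4), so it's in the infill interior.

infill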